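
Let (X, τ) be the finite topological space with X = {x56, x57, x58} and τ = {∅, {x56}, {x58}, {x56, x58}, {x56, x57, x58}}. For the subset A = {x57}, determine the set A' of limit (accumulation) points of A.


A' = ∅

For each x ∈ X, list the open sets U ∈ τ with x ∈ U, then check whether U ∩ (A ∖ {x}) ≠ ∅ for every such U.
  x = x56: open {x56} ∋ x has {x56} ∩ (A ∖ {x56}) = ∅, so x is NOT a limit point.
  x = x57: open {x56, x57, x58} ∋ x has {x56, x57, x58} ∩ (A ∖ {x57}) = ∅, so x is NOT a limit point.
  x = x58: open {x58} ∋ x has {x58} ∩ (A ∖ {x58}) = ∅, so x is NOT a limit point.
Collecting: A' = ∅.


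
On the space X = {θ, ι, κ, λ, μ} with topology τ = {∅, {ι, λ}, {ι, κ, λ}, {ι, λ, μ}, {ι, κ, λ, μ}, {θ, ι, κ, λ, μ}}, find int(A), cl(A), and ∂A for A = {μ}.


int(A) = ∅, cl(A) = {θ, μ}, ∂A = {θ, μ}.

Closed sets in (X, τ) are complements of opens:
  closed(X, τ) = {∅, {θ}, {θ, κ}, {θ, μ}, {θ, κ, μ}, {θ, ι, κ, λ, μ}}.
int(A) = ⋃ {U ∈ τ : U ⊆ A}. Opens contained in A: ∅.
Taking the union of these: int(A) = ∅.
cl(A) = ⋂ {C closed : A ⊆ C}. Closed sets containing A: {θ, μ}, {θ, κ, μ}, {θ, ι, κ, λ, μ}.
Intersecting these: cl(A) = {θ, μ}.
∂A = cl(A) ∖ int(A) = {θ, μ} ∖ ∅ = {θ, μ}.


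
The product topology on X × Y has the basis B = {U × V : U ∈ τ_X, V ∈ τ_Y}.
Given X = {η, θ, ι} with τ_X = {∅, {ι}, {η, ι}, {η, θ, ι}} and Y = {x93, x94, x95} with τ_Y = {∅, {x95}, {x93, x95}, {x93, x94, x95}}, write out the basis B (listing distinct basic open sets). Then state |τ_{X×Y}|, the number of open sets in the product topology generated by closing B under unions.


Basis B = {∅ × ∅, {ι} × {x95}, {η, ι} × {x95}, {ι} × {x93, x95}, {η, θ, ι} × {x95}, {ι} × {x93, x94, x95}, {η, ι} × {x93, x95}, {η, ι} × {x93, x94, x95}, {η, θ, ι} × {x93, x95}, {η, θ, ι} × {x93, x94, x95}}; |τ_{X×Y}| = 20.

Enumerate products U × V with U ∈ τ_X, V ∈ τ_Y (deduplicated):
  ∅ × ∅ = {} (∅)
  {ι} × {x95} = {(ι,x95)}
  {η, ι} × {x95} = {(η,x95), (ι,x95)}
  {ι} × {x93, x95} = {(ι,x93), (ι,x95)}
  {η, θ, ι} × {x95} = {(η,x95), (θ,x95), (ι,x95)}
  {ι} × {x93, x94, x95} = {(ι,x93), (ι,x94), (ι,x95)}
  {η, ι} × {x93, x95} = {(η,x93), (η,x95), (ι,x93), (ι,x95)}
  {η, ι} × {x93, x94, x95} = {(η,x93), (η,x94), (η,x95), (ι,x93), (ι,x94), (ι,x95)}
  {η, θ, ι} × {x93, x95} = {(η,x93), (η,x95), (θ,x93), (θ,x95), (ι,x93), (ι,x95)}
  {η, θ, ι} × {x93, x94, x95} = {(η,x93), (η,x94), (η,x95), (θ,x93), (θ,x94), (θ,x95), (ι,x93), (ι,x94), (ι,x95)}
These 10 distinct sets form the basis B.
Close under arbitrary unions to get τ_{X×Y}; counting gives |τ_{X×Y}| = 20.


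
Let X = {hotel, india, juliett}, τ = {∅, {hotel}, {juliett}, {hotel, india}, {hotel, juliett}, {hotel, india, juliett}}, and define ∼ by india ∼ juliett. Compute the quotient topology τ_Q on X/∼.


X/∼ = {[hotel], [india=juliett]}; |τ_Q| = 3.

Equivalence classes: [hotel], [india=juliett].
Quotient map π: X → X/∼ sends hotel ↦ [hotel], india ↦ [india=juliett], juliett ↦ [india=juliett].
For each subset V ⊆ X/∼, compute π^{-1}(V) ⊆ X and check whether π^{-1}(V) ∈ τ. V is open in τ_Q iff π^{-1}(V) ∈ τ.
  V = {}: π^{-1}(V) = ∅ ∈ τ ✓.
  V = {[hotel]}: π^{-1}(V) = {hotel} ∈ τ ✓.
  V = {[india=juliett]}: π^{-1}(V) = {india, juliett} ∉ τ ✗.
  V = {[hotel], [india=juliett]}: π^{-1}(V) = {hotel, india, juliett} ∈ τ ✓.
Open sets in the quotient: τ_Q = {{}, {[hotel]}, {[hotel], [india=juliett]}} (3 elements).


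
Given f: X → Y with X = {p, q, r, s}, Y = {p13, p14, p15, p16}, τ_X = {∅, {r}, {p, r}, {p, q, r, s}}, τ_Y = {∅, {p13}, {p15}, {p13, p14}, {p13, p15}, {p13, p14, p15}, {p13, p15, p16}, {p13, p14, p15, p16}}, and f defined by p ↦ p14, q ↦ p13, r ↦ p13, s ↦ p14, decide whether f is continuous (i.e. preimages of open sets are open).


f is NOT continuous.

Compute f^{-1}(U) for each U ∈ τ_Y:
  U = ∅: f^{-1}(U) = ∅ ∈ τ_X ✓.
  U = {p13}: f^{-1}(U) = {q, r} ∉ τ_X ✗.
  U = {p15}: f^{-1}(U) = ∅ ∈ τ_X ✓.
  U = {p13, p14}: f^{-1}(U) = {p, q, r, s} ∈ τ_X ✓.
  U = {p13, p15}: f^{-1}(U) = {q, r} ∉ τ_X ✗.
  U = {p13, p14, p15}: f^{-1}(U) = {p, q, r, s} ∈ τ_X ✓.
  U = {p13, p15, p16}: f^{-1}(U) = {q, r} ∉ τ_X ✗.
  U = {p13, p14, p15, p16}: f^{-1}(U) = {p, q, r, s} ∈ τ_X ✓.
Found U = {p13} with f^{-1}(U) = {q, r} not in τ_X. Therefore f is NOT continuous.


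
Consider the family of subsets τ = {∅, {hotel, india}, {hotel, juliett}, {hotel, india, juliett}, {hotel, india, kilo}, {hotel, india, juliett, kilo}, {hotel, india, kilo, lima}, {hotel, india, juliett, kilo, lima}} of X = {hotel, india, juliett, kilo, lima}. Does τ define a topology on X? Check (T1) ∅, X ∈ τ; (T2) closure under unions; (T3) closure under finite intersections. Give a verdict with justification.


τ is NOT a topology on X.

Axiom (T1): ∅ ∈ τ? Yes; X ∈ τ? Yes.
Axiom (T2/T3): check pairwise unions and intersections of members of τ.
Counterexample for (T3): {hotel, india} ∩ {hotel, juliett} = {hotel} ∉ τ. Therefore τ is NOT a topology.


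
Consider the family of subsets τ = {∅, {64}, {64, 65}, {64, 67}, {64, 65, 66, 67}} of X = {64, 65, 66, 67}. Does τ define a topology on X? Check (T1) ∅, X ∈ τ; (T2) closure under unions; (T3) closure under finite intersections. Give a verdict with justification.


τ is NOT a topology on X.

Axiom (T1): ∅ ∈ τ? Yes; X ∈ τ? Yes.
Axiom (T2/T3): check pairwise unions and intersections of members of τ.
Counterexample for (T2): {64, 65} ∪ {64, 67} = {64, 65, 67} ∉ τ. Therefore τ is NOT a topology.


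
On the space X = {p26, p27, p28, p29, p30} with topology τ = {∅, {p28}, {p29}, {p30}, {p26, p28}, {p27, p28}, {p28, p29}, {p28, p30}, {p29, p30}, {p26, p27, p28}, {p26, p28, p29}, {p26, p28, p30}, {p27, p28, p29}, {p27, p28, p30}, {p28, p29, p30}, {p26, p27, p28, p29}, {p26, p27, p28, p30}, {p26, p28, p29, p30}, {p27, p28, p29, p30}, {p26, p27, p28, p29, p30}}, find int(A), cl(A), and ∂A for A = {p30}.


int(A) = {p30}, cl(A) = {p30}, ∂A = ∅.

Closed sets in (X, τ) are complements of opens:
  closed(X, τ) = {∅, {p26}, {p27}, {p29}, {p30}, {p26, p27}, {p26, p29}, {p26, p30}, {p27, p29}, {p27, p30}, {p29, p30}, {p26, p27, p28}, {p26, p27, p29}, {p26, p27, p30}, {p26, p29, p30}, {p27, p29, p30}, {p26, p27, p28, p29}, {p26, p27, p28, p30}, {p26, p27, p29, p30}, {p26, p27, p28, p29, p30}}.
int(A) = ⋃ {U ∈ τ : U ⊆ A}. Opens contained in A: ∅, {p30}.
Taking the union of these: int(A) = {p30}.
cl(A) = ⋂ {C closed : A ⊆ C}. Closed sets containing A: {p30}, {p26, p30}, {p27, p30}, {p29, p30}, {p26, p27, p30}, {p26, p29, p30}, {p27, p29, p30}, {p26, p27, p28, p30}, {p26, p27, p29, p30}, {p26, p27, p28, p29, p30}.
Intersecting these: cl(A) = {p30}.
∂A = cl(A) ∖ int(A) = {p30} ∖ {p30} = ∅.


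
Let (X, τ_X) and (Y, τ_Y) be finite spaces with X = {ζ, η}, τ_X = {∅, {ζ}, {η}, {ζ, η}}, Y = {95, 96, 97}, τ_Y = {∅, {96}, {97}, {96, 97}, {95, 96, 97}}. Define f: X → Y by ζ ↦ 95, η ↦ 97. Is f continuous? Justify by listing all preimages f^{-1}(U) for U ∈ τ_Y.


f IS continuous.

Compute f^{-1}(U) for each U ∈ τ_Y:
  U = ∅: f^{-1}(U) = ∅ ∈ τ_X ✓.
  U = {96}: f^{-1}(U) = ∅ ∈ τ_X ✓.
  U = {97}: f^{-1}(U) = {η} ∈ τ_X ✓.
  U = {96, 97}: f^{-1}(U) = {η} ∈ τ_X ✓.
  U = {95, 96, 97}: f^{-1}(U) = {ζ, η} ∈ τ_X ✓.
Every preimage lies in τ_X, so f IS continuous.


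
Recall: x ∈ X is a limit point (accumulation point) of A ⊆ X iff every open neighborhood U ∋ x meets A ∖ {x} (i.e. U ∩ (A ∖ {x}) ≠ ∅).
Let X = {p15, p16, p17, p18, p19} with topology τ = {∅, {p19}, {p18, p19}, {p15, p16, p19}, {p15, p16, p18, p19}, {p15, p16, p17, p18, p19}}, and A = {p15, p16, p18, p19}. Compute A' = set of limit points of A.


A' = {p15, p16, p17, p18}

For each x ∈ X, list the open sets U ∈ τ with x ∈ U, then check whether U ∩ (A ∖ {x}) ≠ ∅ for every such U.
  x = p15: opens ∋ x are {p15, p16, p19}, {p15, p16, p18, p19}, {p15, p16, p17, p18, p19}; each meets A ∖ {p15}, so x IS a limit point.
  x = p16: opens ∋ x are {p15, p16, p19}, {p15, p16, p18, p19}, {p15, p16, p17, p18, p19}; each meets A ∖ {p16}, so x IS a limit point.
  x = p17: opens ∋ x are {p15, p16, p17, p18, p19}; each meets A ∖ {p17}, so x IS a limit point.
  x = p18: opens ∋ x are {p18, p19}, {p15, p16, p18, p19}, {p15, p16, p17, p18, p19}; each meets A ∖ {p18}, so x IS a limit point.
  x = p19: open {p19} ∋ x has {p19} ∩ (A ∖ {p19}) = ∅, so x is NOT a limit point.
Collecting: A' = {p15, p16, p17, p18}.


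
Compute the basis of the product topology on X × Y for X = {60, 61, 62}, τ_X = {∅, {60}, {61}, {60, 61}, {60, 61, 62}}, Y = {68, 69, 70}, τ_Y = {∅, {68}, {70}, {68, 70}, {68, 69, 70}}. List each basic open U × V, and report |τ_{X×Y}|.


Basis B = {∅ × ∅, {60} × {68}, {60} × {70}, {61} × {68}, {61} × {70}, {60} × {68, 70}, {60, 61} × {68}, {60, 61} × {70}, {61} × {68, 70}, {60} × {68, 69, 70}, {60, 61, 62} × {68}, {60, 61, 62} × {70}, {61} × {68, 69, 70}, {60, 61} × {68, 70}, {60, 61} × {68, 69, 70}, {60, 61, 62} × {68, 70}, {60, 61, 62} × {68, 69, 70}}; |τ_{X×Y}| = 48.

Enumerate products U × V with U ∈ τ_X, V ∈ τ_Y (deduplicated):
  ∅ × ∅ = {} (∅)
  {60} × {68} = {(60,68)}
  {60} × {70} = {(60,70)}
  {61} × {68} = {(61,68)}
  {61} × {70} = {(61,70)}
  {60} × {68, 70} = {(60,68), (60,70)}
  {60, 61} × {68} = {(60,68), (61,68)}
  {60, 61} × {70} = {(60,70), (61,70)}
  {61} × {68, 70} = {(61,68), (61,70)}
  {60} × {68, 69, 70} = {(60,68), (60,69), (60,70)}
  {60, 61, 62} × {68} = {(60,68), (61,68), (62,68)}
  {60, 61, 62} × {70} = {(60,70), (61,70), (62,70)}
  {61} × {68, 69, 70} = {(61,68), (61,69), (61,70)}
  {60, 61} × {68, 70} = {(60,68), (60,70), (61,68), (61,70)}
  {60, 61} × {68, 69, 70} = {(60,68), (60,69), (60,70), (61,68), (61,69), (61,70)}
  {60, 61, 62} × {68, 70} = {(60,68), (60,70), (61,68), (61,70), (62,68), (62,70)}
  {60, 61, 62} × {68, 69, 70} = {(60,68), (60,69), (60,70), (61,68), (61,69), (61,70), (62,68), (62,69), (62,70)}
These 17 distinct sets form the basis B.
Close under arbitrary unions to get τ_{X×Y}; counting gives |τ_{X×Y}| = 48.


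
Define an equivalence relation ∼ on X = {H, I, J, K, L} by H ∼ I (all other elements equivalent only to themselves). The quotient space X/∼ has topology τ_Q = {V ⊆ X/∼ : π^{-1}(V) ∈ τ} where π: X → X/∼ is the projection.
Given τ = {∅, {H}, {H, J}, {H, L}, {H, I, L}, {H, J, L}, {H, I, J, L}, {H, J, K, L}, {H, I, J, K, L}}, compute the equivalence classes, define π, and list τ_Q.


X/∼ = {[H=I], [J], [K], [L]}; |τ_Q| = 4.

Equivalence classes: [H=I], [J], [K], [L].
Quotient map π: X → X/∼ sends H ↦ [H=I], I ↦ [H=I], J ↦ [J], K ↦ [K], L ↦ [L].
For each subset V ⊆ X/∼, compute π^{-1}(V) ⊆ X and check whether π^{-1}(V) ∈ τ. V is open in τ_Q iff π^{-1}(V) ∈ τ.
  V = {}: π^{-1}(V) = ∅ ∈ τ ✓.
  V = {[H=I]}: π^{-1}(V) = {H, I} ∉ τ ✗.
  V = {[J]}: π^{-1}(V) = {J} ∉ τ ✗.
  V = {[H=I], [J]}: π^{-1}(V) = {H, I, J} ∉ τ ✗.
  V = {[K]}: π^{-1}(V) = {K} ∉ τ ✗.
  V = {[H=I], [K]}: π^{-1}(V) = {H, I, K} ∉ τ ✗.
  V = {[J], [K]}: π^{-1}(V) = {J, K} ∉ τ ✗.
  V = {[H=I], [J], [K]}: π^{-1}(V) = {H, I, J, K} ∉ τ ✗.
  V = {[L]}: π^{-1}(V) = {L} ∉ τ ✗.
  V = {[H=I], [L]}: π^{-1}(V) = {H, I, L} ∈ τ ✓.
  V = {[J], [L]}: π^{-1}(V) = {J, L} ∉ τ ✗.
  V = {[H=I], [J], [L]}: π^{-1}(V) = {H, I, J, L} ∈ τ ✓.
  V = {[K], [L]}: π^{-1}(V) = {K, L} ∉ τ ✗.
  V = {[H=I], [K], [L]}: π^{-1}(V) = {H, I, K, L} ∉ τ ✗.
  V = {[J], [K], [L]}: π^{-1}(V) = {J, K, L} ∉ τ ✗.
  V = {[H=I], [J], [K], [L]}: π^{-1}(V) = {H, I, J, K, L} ∈ τ ✓.
Open sets in the quotient: τ_Q = {{}, {[H=I], [L]}, {[H=I], [J], [L]}, {[H=I], [J], [K], [L]}} (4 elements).


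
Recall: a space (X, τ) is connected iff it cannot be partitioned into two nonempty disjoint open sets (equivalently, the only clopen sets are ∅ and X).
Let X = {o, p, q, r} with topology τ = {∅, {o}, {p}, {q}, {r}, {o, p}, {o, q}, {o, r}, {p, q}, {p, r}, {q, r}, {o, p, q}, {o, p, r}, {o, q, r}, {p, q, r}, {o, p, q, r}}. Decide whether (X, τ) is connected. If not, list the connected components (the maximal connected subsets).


(X, τ) is disconnected; components = [{o}, {p}, {q}, {r}].

Find clopen sets (U ∈ τ with X ∖ U ∈ τ):
  U = ∅, X ∖ U = {o, p, q, r} — both open, so U is clopen.
  U = {o}, X ∖ U = {p, q, r} — both open, so U is clopen.
  U = {p}, X ∖ U = {o, q, r} — both open, so U is clopen.
  U = {q}, X ∖ U = {o, p, r} — both open, so U is clopen.
  U = {r}, X ∖ U = {o, p, q} — both open, so U is clopen.
  U = {o, p}, X ∖ U = {q, r} — both open, so U is clopen.
  U = {o, q}, X ∖ U = {p, r} — both open, so U is clopen.
  U = {o, r}, X ∖ U = {p, q} — both open, so U is clopen.
  U = {p, q}, X ∖ U = {o, r} — both open, so U is clopen.
  U = {p, r}, X ∖ U = {o, q} — both open, so U is clopen.
  U = {q, r}, X ∖ U = {o, p} — both open, so U is clopen.
  U = {o, p, q}, X ∖ U = {r} — both open, so U is clopen.
  U = {o, p, r}, X ∖ U = {q} — both open, so U is clopen.
  U = {o, q, r}, X ∖ U = {p} — both open, so U is clopen.
  U = {p, q, r}, X ∖ U = {o} — both open, so U is clopen.
  U = {o, p, q, r}, X ∖ U = ∅ — both open, so U is clopen.
Nontrivial clopen(s) exist: e.g. {q}. So (X, τ) is disconnected.
Compute connected components by grouping points that agree on all clopens:
  component: {o}
  component: {p}
  component: {q}
  component: {r}


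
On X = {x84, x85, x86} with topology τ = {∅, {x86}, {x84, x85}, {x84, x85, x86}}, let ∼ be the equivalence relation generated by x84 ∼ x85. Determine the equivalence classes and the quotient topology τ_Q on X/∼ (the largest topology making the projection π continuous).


X/∼ = {[x84=x85], [x86]}; |τ_Q| = 4.

Equivalence classes: [x84=x85], [x86].
Quotient map π: X → X/∼ sends x84 ↦ [x84=x85], x85 ↦ [x84=x85], x86 ↦ [x86].
For each subset V ⊆ X/∼, compute π^{-1}(V) ⊆ X and check whether π^{-1}(V) ∈ τ. V is open in τ_Q iff π^{-1}(V) ∈ τ.
  V = {}: π^{-1}(V) = ∅ ∈ τ ✓.
  V = {[x84=x85]}: π^{-1}(V) = {x84, x85} ∈ τ ✓.
  V = {[x86]}: π^{-1}(V) = {x86} ∈ τ ✓.
  V = {[x84=x85], [x86]}: π^{-1}(V) = {x84, x85, x86} ∈ τ ✓.
Open sets in the quotient: τ_Q = {{}, {[x84=x85]}, {[x86]}, {[x84=x85], [x86]}} (4 elements).


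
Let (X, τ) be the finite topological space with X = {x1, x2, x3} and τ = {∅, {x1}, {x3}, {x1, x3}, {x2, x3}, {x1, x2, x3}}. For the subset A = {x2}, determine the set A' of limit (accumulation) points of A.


A' = ∅

For each x ∈ X, list the open sets U ∈ τ with x ∈ U, then check whether U ∩ (A ∖ {x}) ≠ ∅ for every such U.
  x = x1: open {x1} ∋ x has {x1} ∩ (A ∖ {x1}) = ∅, so x is NOT a limit point.
  x = x2: open {x2, x3} ∋ x has {x2, x3} ∩ (A ∖ {x2}) = ∅, so x is NOT a limit point.
  x = x3: open {x3} ∋ x has {x3} ∩ (A ∖ {x3}) = ∅, so x is NOT a limit point.
Collecting: A' = ∅.


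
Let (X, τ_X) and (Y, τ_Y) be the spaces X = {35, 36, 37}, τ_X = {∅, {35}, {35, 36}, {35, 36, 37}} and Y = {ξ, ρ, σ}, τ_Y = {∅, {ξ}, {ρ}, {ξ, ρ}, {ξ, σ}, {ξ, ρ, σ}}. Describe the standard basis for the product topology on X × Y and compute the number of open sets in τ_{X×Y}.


Basis B = {∅ × ∅, {35} × {ξ}, {35} × {ρ}, {35} × {ξ, ρ}, {35} × {ξ, σ}, {35, 36} × {ξ}, {35, 36} × {ρ}, {35} × {ξ, ρ, σ}, {35, 36, 37} × {ξ}, {35, 36, 37} × {ρ}, {35, 36} × {ξ, ρ}, {35, 36} × {ξ, σ}, {35, 36} × {ξ, ρ, σ}, {35, 36, 37} × {ξ, ρ}, {35, 36, 37} × {ξ, σ}, {35, 36, 37} × {ξ, ρ, σ}}; |τ_{X×Y}| = 40.

Enumerate products U × V with U ∈ τ_X, V ∈ τ_Y (deduplicated):
  ∅ × ∅ = {} (∅)
  {35} × {ξ} = {(35,ξ)}
  {35} × {ρ} = {(35,ρ)}
  {35} × {ξ, ρ} = {(35,ξ), (35,ρ)}
  {35} × {ξ, σ} = {(35,ξ), (35,σ)}
  {35, 36} × {ξ} = {(35,ξ), (36,ξ)}
  {35, 36} × {ρ} = {(35,ρ), (36,ρ)}
  {35} × {ξ, ρ, σ} = {(35,ξ), (35,ρ), (35,σ)}
  {35, 36, 37} × {ξ} = {(35,ξ), (36,ξ), (37,ξ)}
  {35, 36, 37} × {ρ} = {(35,ρ), (36,ρ), (37,ρ)}
  {35, 36} × {ξ, ρ} = {(35,ξ), (35,ρ), (36,ξ), (36,ρ)}
  {35, 36} × {ξ, σ} = {(35,ξ), (35,σ), (36,ξ), (36,σ)}
  {35, 36} × {ξ, ρ, σ} = {(35,ξ), (35,ρ), (35,σ), (36,ξ), (36,ρ), (36,σ)}
  {35, 36, 37} × {ξ, ρ} = {(35,ξ), (35,ρ), (36,ξ), (36,ρ), (37,ξ), (37,ρ)}
  {35, 36, 37} × {ξ, σ} = {(35,ξ), (35,σ), (36,ξ), (36,σ), (37,ξ), (37,σ)}
  {35, 36, 37} × {ξ, ρ, σ} = {(35,ξ), (35,ρ), (35,σ), (36,ξ), (36,ρ), (36,σ), (37,ξ), (37,ρ), (37,σ)}
These 16 distinct sets form the basis B.
Close under arbitrary unions to get τ_{X×Y}; counting gives |τ_{X×Y}| = 40.


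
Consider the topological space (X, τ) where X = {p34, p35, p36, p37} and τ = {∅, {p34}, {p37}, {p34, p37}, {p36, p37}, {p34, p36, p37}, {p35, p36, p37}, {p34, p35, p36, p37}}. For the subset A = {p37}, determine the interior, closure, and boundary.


int(A) = {p37}, cl(A) = {p35, p36, p37}, ∂A = {p35, p36}.

Closed sets in (X, τ) are complements of opens:
  closed(X, τ) = {∅, {p34}, {p35}, {p34, p35}, {p35, p36}, {p34, p35, p36}, {p35, p36, p37}, {p34, p35, p36, p37}}.
int(A) = ⋃ {U ∈ τ : U ⊆ A}. Opens contained in A: ∅, {p37}.
Taking the union of these: int(A) = {p37}.
cl(A) = ⋂ {C closed : A ⊆ C}. Closed sets containing A: {p35, p36, p37}, {p34, p35, p36, p37}.
Intersecting these: cl(A) = {p35, p36, p37}.
∂A = cl(A) ∖ int(A) = {p35, p36, p37} ∖ {p37} = {p35, p36}.


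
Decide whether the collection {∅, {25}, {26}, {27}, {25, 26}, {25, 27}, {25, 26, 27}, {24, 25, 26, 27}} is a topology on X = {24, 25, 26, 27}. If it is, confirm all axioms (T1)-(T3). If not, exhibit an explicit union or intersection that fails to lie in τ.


τ is NOT a topology on X.

Axiom (T1): ∅ ∈ τ? Yes; X ∈ τ? Yes.
Axiom (T2/T3): check pairwise unions and intersections of members of τ.
Counterexample for (T2): {26} ∪ {27} = {26, 27} ∉ τ. Therefore τ is NOT a topology.


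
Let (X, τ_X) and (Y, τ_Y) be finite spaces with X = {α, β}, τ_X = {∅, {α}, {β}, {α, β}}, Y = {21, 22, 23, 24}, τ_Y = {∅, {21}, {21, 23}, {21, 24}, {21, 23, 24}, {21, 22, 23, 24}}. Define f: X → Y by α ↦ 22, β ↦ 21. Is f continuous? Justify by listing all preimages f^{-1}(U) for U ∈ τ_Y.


f IS continuous.

Compute f^{-1}(U) for each U ∈ τ_Y:
  U = ∅: f^{-1}(U) = ∅ ∈ τ_X ✓.
  U = {21}: f^{-1}(U) = {β} ∈ τ_X ✓.
  U = {21, 23}: f^{-1}(U) = {β} ∈ τ_X ✓.
  U = {21, 24}: f^{-1}(U) = {β} ∈ τ_X ✓.
  U = {21, 23, 24}: f^{-1}(U) = {β} ∈ τ_X ✓.
  U = {21, 22, 23, 24}: f^{-1}(U) = {α, β} ∈ τ_X ✓.
Every preimage lies in τ_X, so f IS continuous.


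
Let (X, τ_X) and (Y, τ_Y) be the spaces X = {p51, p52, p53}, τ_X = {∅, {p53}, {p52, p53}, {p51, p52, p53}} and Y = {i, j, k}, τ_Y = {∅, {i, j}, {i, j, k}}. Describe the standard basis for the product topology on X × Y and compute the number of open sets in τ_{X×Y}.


Basis B = {∅ × ∅, {p53} × {i, j}, {p53} × {i, j, k}, {p52, p53} × {i, j}, {p51, p52, p53} × {i, j}, {p52, p53} × {i, j, k}, {p51, p52, p53} × {i, j, k}}; |τ_{X×Y}| = 10.

Enumerate products U × V with U ∈ τ_X, V ∈ τ_Y (deduplicated):
  ∅ × ∅ = {} (∅)
  {p53} × {i, j} = {(p53,i), (p53,j)}
  {p53} × {i, j, k} = {(p53,i), (p53,j), (p53,k)}
  {p52, p53} × {i, j} = {(p52,i), (p52,j), (p53,i), (p53,j)}
  {p51, p52, p53} × {i, j} = {(p51,i), (p51,j), (p52,i), (p52,j), (p53,i), (p53,j)}
  {p52, p53} × {i, j, k} = {(p52,i), (p52,j), (p52,k), (p53,i), (p53,j), (p53,k)}
  {p51, p52, p53} × {i, j, k} = {(p51,i), (p51,j), (p51,k), (p52,i), (p52,j), (p52,k), (p53,i), (p53,j), (p53,k)}
These 7 distinct sets form the basis B.
Close under arbitrary unions to get τ_{X×Y}; counting gives |τ_{X×Y}| = 10.


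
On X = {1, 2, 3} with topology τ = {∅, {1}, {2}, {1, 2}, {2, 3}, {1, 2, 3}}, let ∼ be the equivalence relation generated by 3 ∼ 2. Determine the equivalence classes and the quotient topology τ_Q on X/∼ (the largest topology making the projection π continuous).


X/∼ = {[1], [2=3]}; |τ_Q| = 4.

Equivalence classes: [1], [2=3].
Quotient map π: X → X/∼ sends 1 ↦ [1], 2 ↦ [2=3], 3 ↦ [2=3].
For each subset V ⊆ X/∼, compute π^{-1}(V) ⊆ X and check whether π^{-1}(V) ∈ τ. V is open in τ_Q iff π^{-1}(V) ∈ τ.
  V = {}: π^{-1}(V) = ∅ ∈ τ ✓.
  V = {[1]}: π^{-1}(V) = {1} ∈ τ ✓.
  V = {[2=3]}: π^{-1}(V) = {2, 3} ∈ τ ✓.
  V = {[1], [2=3]}: π^{-1}(V) = {1, 2, 3} ∈ τ ✓.
Open sets in the quotient: τ_Q = {{}, {[1]}, {[2=3]}, {[1], [2=3]}} (4 elements).


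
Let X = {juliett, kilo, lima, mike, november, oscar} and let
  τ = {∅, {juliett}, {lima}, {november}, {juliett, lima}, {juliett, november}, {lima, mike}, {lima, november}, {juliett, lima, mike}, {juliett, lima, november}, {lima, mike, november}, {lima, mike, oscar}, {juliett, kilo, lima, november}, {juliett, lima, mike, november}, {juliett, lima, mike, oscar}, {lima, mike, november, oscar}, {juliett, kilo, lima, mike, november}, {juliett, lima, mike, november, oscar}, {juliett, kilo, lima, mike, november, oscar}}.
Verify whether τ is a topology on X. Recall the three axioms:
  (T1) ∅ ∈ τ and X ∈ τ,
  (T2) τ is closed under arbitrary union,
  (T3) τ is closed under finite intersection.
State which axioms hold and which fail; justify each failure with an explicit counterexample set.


τ IS a topology on X.

Axiom (T1): ∅ ∈ τ? Yes; X ∈ τ? Yes.
Axiom (T2/T3): check pairwise unions and intersections of members of τ.
All pairwise intersections and unions checked — each lies in τ. Therefore τ satisfies (T1), (T2), (T3): it IS a topology on X.


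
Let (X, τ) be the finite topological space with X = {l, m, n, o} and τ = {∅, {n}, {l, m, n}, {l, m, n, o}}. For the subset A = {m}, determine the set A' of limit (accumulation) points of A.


A' = {l, o}

For each x ∈ X, list the open sets U ∈ τ with x ∈ U, then check whether U ∩ (A ∖ {x}) ≠ ∅ for every such U.
  x = l: opens ∋ x are {l, m, n}, {l, m, n, o}; each meets A ∖ {l}, so x IS a limit point.
  x = m: open {l, m, n} ∋ x has {l, m, n} ∩ (A ∖ {m}) = ∅, so x is NOT a limit point.
  x = n: open {n} ∋ x has {n} ∩ (A ∖ {n}) = ∅, so x is NOT a limit point.
  x = o: opens ∋ x are {l, m, n, o}; each meets A ∖ {o}, so x IS a limit point.
Collecting: A' = {l, o}.


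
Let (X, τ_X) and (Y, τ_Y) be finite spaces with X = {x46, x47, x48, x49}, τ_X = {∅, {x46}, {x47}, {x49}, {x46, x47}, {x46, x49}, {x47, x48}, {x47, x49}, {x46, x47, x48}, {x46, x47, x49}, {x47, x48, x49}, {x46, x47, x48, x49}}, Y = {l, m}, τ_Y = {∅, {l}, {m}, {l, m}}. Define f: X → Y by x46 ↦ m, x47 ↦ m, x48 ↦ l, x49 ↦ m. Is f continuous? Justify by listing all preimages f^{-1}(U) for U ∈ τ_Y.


f is NOT continuous.

Compute f^{-1}(U) for each U ∈ τ_Y:
  U = ∅: f^{-1}(U) = ∅ ∈ τ_X ✓.
  U = {l}: f^{-1}(U) = {x48} ∉ τ_X ✗.
  U = {m}: f^{-1}(U) = {x46, x47, x49} ∈ τ_X ✓.
  U = {l, m}: f^{-1}(U) = {x46, x47, x48, x49} ∈ τ_X ✓.
Found U = {l} with f^{-1}(U) = {x48} not in τ_X. Therefore f is NOT continuous.


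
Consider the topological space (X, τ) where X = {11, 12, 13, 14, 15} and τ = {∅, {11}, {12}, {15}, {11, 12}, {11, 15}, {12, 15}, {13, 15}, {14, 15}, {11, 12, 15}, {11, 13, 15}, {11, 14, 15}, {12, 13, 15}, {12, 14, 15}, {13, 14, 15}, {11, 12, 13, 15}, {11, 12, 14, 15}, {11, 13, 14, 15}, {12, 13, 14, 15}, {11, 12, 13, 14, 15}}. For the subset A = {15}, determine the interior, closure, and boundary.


int(A) = {15}, cl(A) = {13, 14, 15}, ∂A = {13, 14}.

Closed sets in (X, τ) are complements of opens:
  closed(X, τ) = {∅, {11}, {12}, {13}, {14}, {11, 12}, {11, 13}, {11, 14}, {12, 13}, {12, 14}, {13, 14}, {11, 12, 13}, {11, 12, 14}, {11, 13, 14}, {12, 13, 14}, {13, 14, 15}, {11, 12, 13, 14}, {11, 13, 14, 15}, {12, 13, 14, 15}, {11, 12, 13, 14, 15}}.
int(A) = ⋃ {U ∈ τ : U ⊆ A}. Opens contained in A: ∅, {15}.
Taking the union of these: int(A) = {15}.
cl(A) = ⋂ {C closed : A ⊆ C}. Closed sets containing A: {13, 14, 15}, {11, 13, 14, 15}, {12, 13, 14, 15}, {11, 12, 13, 14, 15}.
Intersecting these: cl(A) = {13, 14, 15}.
∂A = cl(A) ∖ int(A) = {13, 14, 15} ∖ {15} = {13, 14}.


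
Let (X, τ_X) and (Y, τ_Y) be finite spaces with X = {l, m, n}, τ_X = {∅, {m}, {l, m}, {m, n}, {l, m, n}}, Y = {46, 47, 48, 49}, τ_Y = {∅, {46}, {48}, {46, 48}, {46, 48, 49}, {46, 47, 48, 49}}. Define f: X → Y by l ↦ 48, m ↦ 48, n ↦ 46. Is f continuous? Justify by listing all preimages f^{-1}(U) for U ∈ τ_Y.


f is NOT continuous.

Compute f^{-1}(U) for each U ∈ τ_Y:
  U = ∅: f^{-1}(U) = ∅ ∈ τ_X ✓.
  U = {46}: f^{-1}(U) = {n} ∉ τ_X ✗.
  U = {48}: f^{-1}(U) = {l, m} ∈ τ_X ✓.
  U = {46, 48}: f^{-1}(U) = {l, m, n} ∈ τ_X ✓.
  U = {46, 48, 49}: f^{-1}(U) = {l, m, n} ∈ τ_X ✓.
  U = {46, 47, 48, 49}: f^{-1}(U) = {l, m, n} ∈ τ_X ✓.
Found U = {46} with f^{-1}(U) = {n} not in τ_X. Therefore f is NOT continuous.


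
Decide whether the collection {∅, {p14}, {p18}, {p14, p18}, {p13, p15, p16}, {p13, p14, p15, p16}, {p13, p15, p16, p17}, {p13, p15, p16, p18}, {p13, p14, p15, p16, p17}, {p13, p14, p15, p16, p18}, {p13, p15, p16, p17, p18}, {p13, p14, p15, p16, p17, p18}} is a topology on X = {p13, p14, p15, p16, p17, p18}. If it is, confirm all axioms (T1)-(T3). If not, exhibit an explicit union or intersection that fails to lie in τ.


τ IS a topology on X.

Axiom (T1): ∅ ∈ τ? Yes; X ∈ τ? Yes.
Axiom (T2/T3): check pairwise unions and intersections of members of τ.
All pairwise intersections and unions checked — each lies in τ. Therefore τ satisfies (T1), (T2), (T3): it IS a topology on X.


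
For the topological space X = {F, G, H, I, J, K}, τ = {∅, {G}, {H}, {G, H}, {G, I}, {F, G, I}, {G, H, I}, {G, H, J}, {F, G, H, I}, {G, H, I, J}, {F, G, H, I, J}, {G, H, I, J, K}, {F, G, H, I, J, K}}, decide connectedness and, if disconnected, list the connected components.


(X, τ) is connected.

Find clopen sets (U ∈ τ with X ∖ U ∈ τ):
  U = ∅, X ∖ U = {F, G, H, I, J, K} — both open, so U is clopen.
  U = {F, G, H, I, J, K}, X ∖ U = ∅ — both open, so U is clopen.
Only trivial clopens (∅ and X) exist, so (X, τ) is connected.
Compute connected components by grouping points that agree on all clopens:
  component: {F, G, H, I, J, K}


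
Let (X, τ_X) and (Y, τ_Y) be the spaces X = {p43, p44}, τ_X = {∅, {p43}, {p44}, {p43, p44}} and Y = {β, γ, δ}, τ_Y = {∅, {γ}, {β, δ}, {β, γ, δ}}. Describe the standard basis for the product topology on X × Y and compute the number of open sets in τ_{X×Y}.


Basis B = {∅ × ∅, {p43} × {γ}, {p44} × {γ}, {p43} × {β, δ}, {p43, p44} × {γ}, {p44} × {β, δ}, {p43} × {β, γ, δ}, {p44} × {β, γ, δ}, {p43, p44} × {β, δ}, {p43, p44} × {β, γ, δ}}; |τ_{X×Y}| = 16.

Enumerate products U × V with U ∈ τ_X, V ∈ τ_Y (deduplicated):
  ∅ × ∅ = {} (∅)
  {p43} × {γ} = {(p43,γ)}
  {p44} × {γ} = {(p44,γ)}
  {p43} × {β, δ} = {(p43,β), (p43,δ)}
  {p43, p44} × {γ} = {(p43,γ), (p44,γ)}
  {p44} × {β, δ} = {(p44,β), (p44,δ)}
  {p43} × {β, γ, δ} = {(p43,β), (p43,γ), (p43,δ)}
  {p44} × {β, γ, δ} = {(p44,β), (p44,γ), (p44,δ)}
  {p43, p44} × {β, δ} = {(p43,β), (p43,δ), (p44,β), (p44,δ)}
  {p43, p44} × {β, γ, δ} = {(p43,β), (p43,γ), (p43,δ), (p44,β), (p44,γ), (p44,δ)}
These 10 distinct sets form the basis B.
Close under arbitrary unions to get τ_{X×Y}; counting gives |τ_{X×Y}| = 16.


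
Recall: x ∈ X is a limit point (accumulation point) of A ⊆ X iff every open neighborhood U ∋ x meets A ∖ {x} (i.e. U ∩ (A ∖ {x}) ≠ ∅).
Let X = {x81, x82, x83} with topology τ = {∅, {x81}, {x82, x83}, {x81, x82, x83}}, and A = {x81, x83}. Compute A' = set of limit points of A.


A' = {x82}

For each x ∈ X, list the open sets U ∈ τ with x ∈ U, then check whether U ∩ (A ∖ {x}) ≠ ∅ for every such U.
  x = x81: open {x81} ∋ x has {x81} ∩ (A ∖ {x81}) = ∅, so x is NOT a limit point.
  x = x82: opens ∋ x are {x82, x83}, {x81, x82, x83}; each meets A ∖ {x82}, so x IS a limit point.
  x = x83: open {x82, x83} ∋ x has {x82, x83} ∩ (A ∖ {x83}) = ∅, so x is NOT a limit point.
Collecting: A' = {x82}.


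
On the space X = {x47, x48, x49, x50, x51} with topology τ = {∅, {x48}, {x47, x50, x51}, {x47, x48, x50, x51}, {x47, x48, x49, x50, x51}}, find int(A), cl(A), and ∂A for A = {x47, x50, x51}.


int(A) = {x47, x50, x51}, cl(A) = {x47, x49, x50, x51}, ∂A = {x49}.

Closed sets in (X, τ) are complements of opens:
  closed(X, τ) = {∅, {x49}, {x48, x49}, {x47, x49, x50, x51}, {x47, x48, x49, x50, x51}}.
int(A) = ⋃ {U ∈ τ : U ⊆ A}. Opens contained in A: ∅, {x47, x50, x51}.
Taking the union of these: int(A) = {x47, x50, x51}.
cl(A) = ⋂ {C closed : A ⊆ C}. Closed sets containing A: {x47, x49, x50, x51}, {x47, x48, x49, x50, x51}.
Intersecting these: cl(A) = {x47, x49, x50, x51}.
∂A = cl(A) ∖ int(A) = {x47, x49, x50, x51} ∖ {x47, x50, x51} = {x49}.


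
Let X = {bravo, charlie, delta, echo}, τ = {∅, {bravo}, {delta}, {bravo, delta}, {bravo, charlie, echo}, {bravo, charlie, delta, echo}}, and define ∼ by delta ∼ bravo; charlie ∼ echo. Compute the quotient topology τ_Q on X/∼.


X/∼ = {[bravo=delta], [charlie=echo]}; |τ_Q| = 3.

Equivalence classes: [bravo=delta], [charlie=echo].
Quotient map π: X → X/∼ sends bravo ↦ [bravo=delta], charlie ↦ [charlie=echo], delta ↦ [bravo=delta], echo ↦ [charlie=echo].
For each subset V ⊆ X/∼, compute π^{-1}(V) ⊆ X and check whether π^{-1}(V) ∈ τ. V is open in τ_Q iff π^{-1}(V) ∈ τ.
  V = {}: π^{-1}(V) = ∅ ∈ τ ✓.
  V = {[bravo=delta]}: π^{-1}(V) = {bravo, delta} ∈ τ ✓.
  V = {[charlie=echo]}: π^{-1}(V) = {charlie, echo} ∉ τ ✗.
  V = {[bravo=delta], [charlie=echo]}: π^{-1}(V) = {bravo, charlie, delta, echo} ∈ τ ✓.
Open sets in the quotient: τ_Q = {{}, {[bravo=delta]}, {[bravo=delta], [charlie=echo]}} (3 elements).


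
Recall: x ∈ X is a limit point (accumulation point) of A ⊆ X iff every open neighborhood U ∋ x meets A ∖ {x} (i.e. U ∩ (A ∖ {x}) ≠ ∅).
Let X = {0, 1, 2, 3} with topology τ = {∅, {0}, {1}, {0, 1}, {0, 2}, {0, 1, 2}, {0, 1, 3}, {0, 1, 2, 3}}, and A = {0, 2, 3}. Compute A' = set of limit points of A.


A' = {2, 3}

For each x ∈ X, list the open sets U ∈ τ with x ∈ U, then check whether U ∩ (A ∖ {x}) ≠ ∅ for every such U.
  x = 0: open {0} ∋ x has {0} ∩ (A ∖ {0}) = ∅, so x is NOT a limit point.
  x = 1: open {1} ∋ x has {1} ∩ (A ∖ {1}) = ∅, so x is NOT a limit point.
  x = 2: opens ∋ x are {0, 2}, {0, 1, 2}, {0, 1, 2, 3}; each meets A ∖ {2}, so x IS a limit point.
  x = 3: opens ∋ x are {0, 1, 3}, {0, 1, 2, 3}; each meets A ∖ {3}, so x IS a limit point.
Collecting: A' = {2, 3}.


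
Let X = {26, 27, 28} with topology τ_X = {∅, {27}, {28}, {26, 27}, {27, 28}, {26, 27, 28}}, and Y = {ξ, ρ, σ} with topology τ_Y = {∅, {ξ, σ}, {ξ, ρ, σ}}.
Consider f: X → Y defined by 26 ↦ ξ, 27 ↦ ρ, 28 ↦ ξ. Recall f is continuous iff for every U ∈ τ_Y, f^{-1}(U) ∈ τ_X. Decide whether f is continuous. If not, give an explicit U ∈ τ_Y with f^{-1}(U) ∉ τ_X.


f is NOT continuous.

Compute f^{-1}(U) for each U ∈ τ_Y:
  U = ∅: f^{-1}(U) = ∅ ∈ τ_X ✓.
  U = {ξ, σ}: f^{-1}(U) = {26, 28} ∉ τ_X ✗.
  U = {ξ, ρ, σ}: f^{-1}(U) = {26, 27, 28} ∈ τ_X ✓.
Found U = {ξ, σ} with f^{-1}(U) = {26, 28} not in τ_X. Therefore f is NOT continuous.


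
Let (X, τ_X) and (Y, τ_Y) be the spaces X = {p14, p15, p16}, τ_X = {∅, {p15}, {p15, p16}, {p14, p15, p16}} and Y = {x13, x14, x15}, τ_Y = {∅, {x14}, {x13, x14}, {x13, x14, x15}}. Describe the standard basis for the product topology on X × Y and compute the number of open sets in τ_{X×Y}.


Basis B = {∅ × ∅, {p15} × {x14}, {p15} × {x13, x14}, {p15, p16} × {x14}, {p14, p15, p16} × {x14}, {p15} × {x13, x14, x15}, {p15, p16} × {x13, x14}, {p14, p15, p16} × {x13, x14}, {p15, p16} × {x13, x14, x15}, {p14, p15, p16} × {x13, x14, x15}}; |τ_{X×Y}| = 20.

Enumerate products U × V with U ∈ τ_X, V ∈ τ_Y (deduplicated):
  ∅ × ∅ = {} (∅)
  {p15} × {x14} = {(p15,x14)}
  {p15} × {x13, x14} = {(p15,x13), (p15,x14)}
  {p15, p16} × {x14} = {(p15,x14), (p16,x14)}
  {p14, p15, p16} × {x14} = {(p14,x14), (p15,x14), (p16,x14)}
  {p15} × {x13, x14, x15} = {(p15,x13), (p15,x14), (p15,x15)}
  {p15, p16} × {x13, x14} = {(p15,x13), (p15,x14), (p16,x13), (p16,x14)}
  {p14, p15, p16} × {x13, x14} = {(p14,x13), (p14,x14), (p15,x13), (p15,x14), (p16,x13), (p16,x14)}
  {p15, p16} × {x13, x14, x15} = {(p15,x13), (p15,x14), (p15,x15), (p16,x13), (p16,x14), (p16,x15)}
  {p14, p15, p16} × {x13, x14, x15} = {(p14,x13), (p14,x14), (p14,x15), (p15,x13), (p15,x14), (p15,x15), (p16,x13), (p16,x14), (p16,x15)}
These 10 distinct sets form the basis B.
Close under arbitrary unions to get τ_{X×Y}; counting gives |τ_{X×Y}| = 20.


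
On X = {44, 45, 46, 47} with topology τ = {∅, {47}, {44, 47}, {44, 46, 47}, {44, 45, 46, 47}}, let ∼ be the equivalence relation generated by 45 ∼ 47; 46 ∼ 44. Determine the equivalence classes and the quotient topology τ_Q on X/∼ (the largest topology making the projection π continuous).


X/∼ = {[44=46], [45=47]}; |τ_Q| = 2.

Equivalence classes: [44=46], [45=47].
Quotient map π: X → X/∼ sends 44 ↦ [44=46], 45 ↦ [45=47], 46 ↦ [44=46], 47 ↦ [45=47].
For each subset V ⊆ X/∼, compute π^{-1}(V) ⊆ X and check whether π^{-1}(V) ∈ τ. V is open in τ_Q iff π^{-1}(V) ∈ τ.
  V = {}: π^{-1}(V) = ∅ ∈ τ ✓.
  V = {[44=46]}: π^{-1}(V) = {44, 46} ∉ τ ✗.
  V = {[45=47]}: π^{-1}(V) = {45, 47} ∉ τ ✗.
  V = {[44=46], [45=47]}: π^{-1}(V) = {44, 45, 46, 47} ∈ τ ✓.
Open sets in the quotient: τ_Q = {{}, {[44=46], [45=47]}} (2 elements).


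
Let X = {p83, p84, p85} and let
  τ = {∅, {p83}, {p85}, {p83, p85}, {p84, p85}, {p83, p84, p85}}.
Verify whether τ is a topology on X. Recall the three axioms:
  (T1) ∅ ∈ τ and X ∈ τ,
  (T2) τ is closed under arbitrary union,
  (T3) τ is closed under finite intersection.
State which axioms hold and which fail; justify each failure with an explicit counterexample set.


τ IS a topology on X.

Axiom (T1): ∅ ∈ τ? Yes; X ∈ τ? Yes.
Axiom (T2/T3): check pairwise unions and intersections of members of τ.
All pairwise intersections and unions checked — each lies in τ. Therefore τ satisfies (T1), (T2), (T3): it IS a topology on X.


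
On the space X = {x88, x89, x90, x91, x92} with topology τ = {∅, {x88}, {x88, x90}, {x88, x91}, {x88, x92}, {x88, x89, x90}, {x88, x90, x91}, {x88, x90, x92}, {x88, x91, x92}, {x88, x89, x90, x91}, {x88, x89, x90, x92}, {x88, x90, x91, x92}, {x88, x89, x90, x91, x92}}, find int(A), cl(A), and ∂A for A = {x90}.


int(A) = ∅, cl(A) = {x89, x90}, ∂A = {x89, x90}.

Closed sets in (X, τ) are complements of opens:
  closed(X, τ) = {∅, {x89}, {x91}, {x92}, {x89, x90}, {x89, x91}, {x89, x92}, {x91, x92}, {x89, x90, x91}, {x89, x90, x92}, {x89, x91, x92}, {x89, x90, x91, x92}, {x88, x89, x90, x91, x92}}.
int(A) = ⋃ {U ∈ τ : U ⊆ A}. Opens contained in A: ∅.
Taking the union of these: int(A) = ∅.
cl(A) = ⋂ {C closed : A ⊆ C}. Closed sets containing A: {x89, x90}, {x89, x90, x91}, {x89, x90, x92}, {x89, x90, x91, x92}, {x88, x89, x90, x91, x92}.
Intersecting these: cl(A) = {x89, x90}.
∂A = cl(A) ∖ int(A) = {x89, x90} ∖ ∅ = {x89, x90}.


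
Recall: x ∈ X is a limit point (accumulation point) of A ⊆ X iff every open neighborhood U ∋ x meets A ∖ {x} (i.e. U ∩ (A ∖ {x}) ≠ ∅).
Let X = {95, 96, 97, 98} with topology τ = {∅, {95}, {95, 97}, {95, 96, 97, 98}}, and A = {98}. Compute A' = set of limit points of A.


A' = {96}

For each x ∈ X, list the open sets U ∈ τ with x ∈ U, then check whether U ∩ (A ∖ {x}) ≠ ∅ for every such U.
  x = 95: open {95} ∋ x has {95} ∩ (A ∖ {95}) = ∅, so x is NOT a limit point.
  x = 96: opens ∋ x are {95, 96, 97, 98}; each meets A ∖ {96}, so x IS a limit point.
  x = 97: open {95, 97} ∋ x has {95, 97} ∩ (A ∖ {97}) = ∅, so x is NOT a limit point.
  x = 98: open {95, 96, 97, 98} ∋ x has {95, 96, 97, 98} ∩ (A ∖ {98}) = ∅, so x is NOT a limit point.
Collecting: A' = {96}.


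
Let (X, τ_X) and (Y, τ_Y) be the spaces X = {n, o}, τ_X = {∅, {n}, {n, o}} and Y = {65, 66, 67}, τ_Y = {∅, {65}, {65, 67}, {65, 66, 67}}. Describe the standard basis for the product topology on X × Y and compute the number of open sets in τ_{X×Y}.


Basis B = {∅ × ∅, {n} × {65}, {n} × {65, 67}, {n, o} × {65}, {n} × {65, 66, 67}, {n, o} × {65, 67}, {n, o} × {65, 66, 67}}; |τ_{X×Y}| = 10.

Enumerate products U × V with U ∈ τ_X, V ∈ τ_Y (deduplicated):
  ∅ × ∅ = {} (∅)
  {n} × {65} = {(n,65)}
  {n} × {65, 67} = {(n,65), (n,67)}
  {n, o} × {65} = {(n,65), (o,65)}
  {n} × {65, 66, 67} = {(n,65), (n,66), (n,67)}
  {n, o} × {65, 67} = {(n,65), (n,67), (o,65), (o,67)}
  {n, o} × {65, 66, 67} = {(n,65), (n,66), (n,67), (o,65), (o,66), (o,67)}
These 7 distinct sets form the basis B.
Close under arbitrary unions to get τ_{X×Y}; counting gives |τ_{X×Y}| = 10.


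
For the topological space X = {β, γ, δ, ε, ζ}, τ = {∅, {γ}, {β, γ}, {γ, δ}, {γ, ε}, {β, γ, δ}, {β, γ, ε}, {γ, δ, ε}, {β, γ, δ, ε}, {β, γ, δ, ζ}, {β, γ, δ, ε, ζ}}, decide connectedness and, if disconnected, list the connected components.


(X, τ) is connected.

Find clopen sets (U ∈ τ with X ∖ U ∈ τ):
  U = ∅, X ∖ U = {β, γ, δ, ε, ζ} — both open, so U is clopen.
  U = {β, γ, δ, ε, ζ}, X ∖ U = ∅ — both open, so U is clopen.
Only trivial clopens (∅ and X) exist, so (X, τ) is connected.
Compute connected components by grouping points that agree on all clopens:
  component: {β, γ, δ, ε, ζ}


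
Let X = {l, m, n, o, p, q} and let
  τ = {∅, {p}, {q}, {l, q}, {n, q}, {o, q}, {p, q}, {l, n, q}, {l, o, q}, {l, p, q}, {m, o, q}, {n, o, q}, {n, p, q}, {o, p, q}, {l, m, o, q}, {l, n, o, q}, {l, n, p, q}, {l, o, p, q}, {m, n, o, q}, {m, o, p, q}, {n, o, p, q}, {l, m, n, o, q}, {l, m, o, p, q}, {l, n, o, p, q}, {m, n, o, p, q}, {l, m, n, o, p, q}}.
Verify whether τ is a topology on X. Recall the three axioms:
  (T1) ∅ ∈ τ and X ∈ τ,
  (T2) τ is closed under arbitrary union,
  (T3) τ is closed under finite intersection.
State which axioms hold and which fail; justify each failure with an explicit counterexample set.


τ IS a topology on X.

Axiom (T1): ∅ ∈ τ? Yes; X ∈ τ? Yes.
Axiom (T2/T3): check pairwise unions and intersections of members of τ.
All pairwise intersections and unions checked — each lies in τ. Therefore τ satisfies (T1), (T2), (T3): it IS a topology on X.


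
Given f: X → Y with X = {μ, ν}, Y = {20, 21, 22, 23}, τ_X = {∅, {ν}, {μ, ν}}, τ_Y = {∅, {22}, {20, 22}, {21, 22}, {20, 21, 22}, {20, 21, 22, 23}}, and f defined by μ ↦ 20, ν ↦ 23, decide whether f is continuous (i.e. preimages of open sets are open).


f is NOT continuous.

Compute f^{-1}(U) for each U ∈ τ_Y:
  U = ∅: f^{-1}(U) = ∅ ∈ τ_X ✓.
  U = {22}: f^{-1}(U) = ∅ ∈ τ_X ✓.
  U = {20, 22}: f^{-1}(U) = {μ} ∉ τ_X ✗.
  U = {21, 22}: f^{-1}(U) = ∅ ∈ τ_X ✓.
  U = {20, 21, 22}: f^{-1}(U) = {μ} ∉ τ_X ✗.
  U = {20, 21, 22, 23}: f^{-1}(U) = {μ, ν} ∈ τ_X ✓.
Found U = {20, 22} with f^{-1}(U) = {μ} not in τ_X. Therefore f is NOT continuous.


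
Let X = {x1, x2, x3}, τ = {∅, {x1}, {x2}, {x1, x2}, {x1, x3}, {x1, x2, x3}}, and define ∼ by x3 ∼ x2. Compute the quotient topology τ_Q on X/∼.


X/∼ = {[x1], [x2=x3]}; |τ_Q| = 3.

Equivalence classes: [x1], [x2=x3].
Quotient map π: X → X/∼ sends x1 ↦ [x1], x2 ↦ [x2=x3], x3 ↦ [x2=x3].
For each subset V ⊆ X/∼, compute π^{-1}(V) ⊆ X and check whether π^{-1}(V) ∈ τ. V is open in τ_Q iff π^{-1}(V) ∈ τ.
  V = {}: π^{-1}(V) = ∅ ∈ τ ✓.
  V = {[x1]}: π^{-1}(V) = {x1} ∈ τ ✓.
  V = {[x2=x3]}: π^{-1}(V) = {x2, x3} ∉ τ ✗.
  V = {[x1], [x2=x3]}: π^{-1}(V) = {x1, x2, x3} ∈ τ ✓.
Open sets in the quotient: τ_Q = {{}, {[x1]}, {[x1], [x2=x3]}} (3 elements).
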